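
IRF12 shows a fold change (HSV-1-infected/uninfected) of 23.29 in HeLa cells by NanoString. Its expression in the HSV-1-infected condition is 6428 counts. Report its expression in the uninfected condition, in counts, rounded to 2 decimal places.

276.00

uninfected expression = 6428 / 23.29 = 276.00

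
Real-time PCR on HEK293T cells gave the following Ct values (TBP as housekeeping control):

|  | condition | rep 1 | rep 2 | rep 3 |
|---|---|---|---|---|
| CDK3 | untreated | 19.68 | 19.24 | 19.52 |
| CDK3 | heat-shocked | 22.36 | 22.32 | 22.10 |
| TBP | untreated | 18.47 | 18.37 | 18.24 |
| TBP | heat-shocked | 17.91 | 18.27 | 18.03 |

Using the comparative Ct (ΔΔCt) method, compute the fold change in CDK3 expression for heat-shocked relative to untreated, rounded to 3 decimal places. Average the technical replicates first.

0.119

Mean Ct: CDK3 untreated 19.480; CDK3 heat-shocked 22.260; TBP untreated 18.360; TBP heat-shocked 18.070
ΔCt(untreated) = 19.480 − 18.360 = 1.120
ΔCt(heat-shocked) = 22.260 − 18.070 = 4.190
ΔΔCt = 4.190 − 1.120 = 3.070
Fold change = 2^(−3.070) = 0.1191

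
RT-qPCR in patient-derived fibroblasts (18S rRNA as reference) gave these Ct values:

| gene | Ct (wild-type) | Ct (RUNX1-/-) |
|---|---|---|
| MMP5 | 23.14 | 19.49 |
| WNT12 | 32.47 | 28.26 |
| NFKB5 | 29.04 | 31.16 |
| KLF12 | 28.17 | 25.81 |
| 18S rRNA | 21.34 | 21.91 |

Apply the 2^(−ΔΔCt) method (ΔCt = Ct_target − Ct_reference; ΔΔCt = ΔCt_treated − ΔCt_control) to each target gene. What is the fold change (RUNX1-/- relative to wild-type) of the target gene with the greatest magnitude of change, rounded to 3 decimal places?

27.474

MMP5: ΔΔCt = (19.49−21.91) − (23.14−21.34) = -2.42 − 1.80 = -4.22; fold change = 2^4.22 = 18.636
WNT12: ΔΔCt = (28.26−21.91) − (32.47−21.34) = 6.35 − 11.13 = -4.78; fold change = 2^4.78 = 27.474
NFKB5: ΔΔCt = (31.16−21.91) − (29.04−21.34) = 9.25 − 7.70 = 1.55; fold change = 2^-1.55 = 0.342
KLF12: ΔΔCt = (25.81−21.91) − (28.17−21.34) = 3.90 − 6.83 = -2.93; fold change = 2^2.93 = 7.621
WNT12 has the largest |ΔΔCt| = 4.78.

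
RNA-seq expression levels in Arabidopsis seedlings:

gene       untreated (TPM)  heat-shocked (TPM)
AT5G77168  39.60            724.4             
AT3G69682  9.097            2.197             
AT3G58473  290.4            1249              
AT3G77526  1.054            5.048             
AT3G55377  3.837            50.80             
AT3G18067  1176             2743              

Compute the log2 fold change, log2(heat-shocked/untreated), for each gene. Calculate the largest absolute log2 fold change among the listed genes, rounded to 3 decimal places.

4.193

log2(724.4/39.60) = 4.193  (AT5G77168)
log2(2.197/9.097) = -2.050  (AT3G69682)
log2(1249/290.4) = 2.105  (AT3G58473)
log2(5.048/1.054) = 2.260  (AT3G77526)
log2(50.80/3.837) = 3.727  (AT3G55377)
log2(2743/1176) = 1.222  (AT3G18067)
The largest magnitude belongs to AT5G77168.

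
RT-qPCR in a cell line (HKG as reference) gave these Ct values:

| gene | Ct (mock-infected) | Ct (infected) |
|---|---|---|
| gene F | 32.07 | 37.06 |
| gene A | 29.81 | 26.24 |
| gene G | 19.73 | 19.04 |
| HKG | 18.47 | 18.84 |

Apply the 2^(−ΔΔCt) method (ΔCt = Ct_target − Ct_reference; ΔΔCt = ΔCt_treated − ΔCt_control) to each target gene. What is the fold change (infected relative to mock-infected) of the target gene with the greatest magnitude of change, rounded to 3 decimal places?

0.041

gene F: ΔΔCt = (37.06−18.84) − (32.07−18.47) = 18.22 − 13.60 = 4.62; fold change = 2^-4.62 = 0.041
gene A: ΔΔCt = (26.24−18.84) − (29.81−18.47) = 7.40 − 11.34 = -3.94; fold change = 2^3.94 = 15.348
gene G: ΔΔCt = (19.04−18.84) − (19.73−18.47) = 0.20 − 1.26 = -1.06; fold change = 2^1.06 = 2.085
gene F has the largest |ΔΔCt| = 4.62.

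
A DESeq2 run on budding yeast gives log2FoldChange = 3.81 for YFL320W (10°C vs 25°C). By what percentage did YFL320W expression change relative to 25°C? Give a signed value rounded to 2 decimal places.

Fold change = 2^(3.81) = 14.0257
Percent change = (FC − 1) × 100% = (14.0257 − 1) × 100 = 1302.57%

1302.57%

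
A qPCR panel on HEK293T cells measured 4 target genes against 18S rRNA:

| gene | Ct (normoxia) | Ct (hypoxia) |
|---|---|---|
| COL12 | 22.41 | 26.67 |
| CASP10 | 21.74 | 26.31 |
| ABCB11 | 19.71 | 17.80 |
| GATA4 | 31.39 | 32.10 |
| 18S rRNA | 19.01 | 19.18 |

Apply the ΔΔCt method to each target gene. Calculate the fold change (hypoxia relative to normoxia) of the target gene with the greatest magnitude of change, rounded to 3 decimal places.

0.047

COL12: ΔΔCt = (26.67−19.18) − (22.41−19.01) = 7.49 − 3.40 = 4.09; fold change = 2^-4.09 = 0.059
CASP10: ΔΔCt = (26.31−19.18) − (21.74−19.01) = 7.13 − 2.73 = 4.40; fold change = 2^-4.40 = 0.047
ABCB11: ΔΔCt = (17.80−19.18) − (19.71−19.01) = -1.38 − 0.70 = -2.08; fold change = 2^2.08 = 4.228
GATA4: ΔΔCt = (32.10−19.18) − (31.39−19.01) = 12.92 − 12.38 = 0.54; fold change = 2^-0.54 = 0.688
CASP10 has the largest |ΔΔCt| = 4.40.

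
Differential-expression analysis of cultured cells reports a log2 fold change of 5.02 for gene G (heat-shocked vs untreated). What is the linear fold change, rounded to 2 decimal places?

Fold change = 2^(5.02) = 32.447

32.45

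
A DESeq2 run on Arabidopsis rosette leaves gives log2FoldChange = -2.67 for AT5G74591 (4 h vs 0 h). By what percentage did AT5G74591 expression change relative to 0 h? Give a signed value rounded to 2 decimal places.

Fold change = 2^(-2.67) = 0.1571
Percent change = (FC − 1) × 100% = (0.1571 − 1) × 100 = -84.29%

-84.29%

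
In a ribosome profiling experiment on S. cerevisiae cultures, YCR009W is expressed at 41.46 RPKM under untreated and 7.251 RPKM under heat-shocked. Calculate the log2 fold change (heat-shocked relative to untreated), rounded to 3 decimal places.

Fold change = 7.251 / 41.46 = 0.1749
log2(0.1749) = -2.5155

-2.515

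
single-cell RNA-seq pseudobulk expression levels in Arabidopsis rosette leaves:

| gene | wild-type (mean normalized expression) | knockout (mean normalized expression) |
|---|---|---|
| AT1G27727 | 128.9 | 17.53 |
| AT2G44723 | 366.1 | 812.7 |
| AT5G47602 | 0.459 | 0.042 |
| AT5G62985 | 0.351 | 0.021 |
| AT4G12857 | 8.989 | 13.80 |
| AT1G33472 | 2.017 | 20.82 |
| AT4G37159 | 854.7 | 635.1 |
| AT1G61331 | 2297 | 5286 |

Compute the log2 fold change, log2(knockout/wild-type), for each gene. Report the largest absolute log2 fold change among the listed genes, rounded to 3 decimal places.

4.063

log2(17.53/128.9) = -2.878  (AT1G27727)
log2(812.7/366.1) = 1.150  (AT2G44723)
log2(0.042/0.459) = -3.450  (AT5G47602)
log2(0.021/0.351) = -4.063  (AT5G62985)
log2(13.80/8.989) = 0.618  (AT4G12857)
log2(20.82/2.017) = 3.368  (AT1G33472)
log2(635.1/854.7) = -0.428  (AT4G37159)
log2(5286/2297) = 1.202  (AT1G61331)
The largest magnitude belongs to AT5G62985.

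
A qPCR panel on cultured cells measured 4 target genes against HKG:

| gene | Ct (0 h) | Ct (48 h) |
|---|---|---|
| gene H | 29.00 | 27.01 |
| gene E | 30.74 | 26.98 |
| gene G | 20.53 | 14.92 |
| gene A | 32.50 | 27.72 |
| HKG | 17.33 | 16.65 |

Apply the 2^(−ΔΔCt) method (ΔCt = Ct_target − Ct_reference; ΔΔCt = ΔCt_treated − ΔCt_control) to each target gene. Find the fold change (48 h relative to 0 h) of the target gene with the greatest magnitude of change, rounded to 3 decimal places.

30.484

gene H: ΔΔCt = (27.01−16.65) − (29.00−17.33) = 10.36 − 11.67 = -1.31; fold change = 2^1.31 = 2.479
gene E: ΔΔCt = (26.98−16.65) − (30.74−17.33) = 10.33 − 13.41 = -3.08; fold change = 2^3.08 = 8.456
gene G: ΔΔCt = (14.92−16.65) − (20.53−17.33) = -1.73 − 3.20 = -4.93; fold change = 2^4.93 = 30.484
gene A: ΔΔCt = (27.72−16.65) − (32.50−17.33) = 11.07 − 15.17 = -4.10; fold change = 2^4.10 = 17.148
gene G has the largest |ΔΔCt| = 4.93.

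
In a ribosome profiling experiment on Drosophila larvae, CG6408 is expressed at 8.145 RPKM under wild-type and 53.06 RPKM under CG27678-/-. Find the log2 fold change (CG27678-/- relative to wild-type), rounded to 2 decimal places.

2.70

Fold change = 53.06 / 8.145 = 6.5144
log2(6.5144) = 2.704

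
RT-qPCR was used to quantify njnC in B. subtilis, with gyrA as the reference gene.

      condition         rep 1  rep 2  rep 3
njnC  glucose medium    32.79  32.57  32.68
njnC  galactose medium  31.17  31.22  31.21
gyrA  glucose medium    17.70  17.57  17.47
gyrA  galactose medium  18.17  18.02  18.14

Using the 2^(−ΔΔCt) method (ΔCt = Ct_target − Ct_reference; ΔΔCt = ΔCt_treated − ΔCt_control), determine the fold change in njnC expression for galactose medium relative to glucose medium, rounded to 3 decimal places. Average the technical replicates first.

Mean Ct: njnC glucose medium 32.680; njnC galactose medium 31.200; gyrA glucose medium 17.580; gyrA galactose medium 18.110
ΔCt(glucose medium) = 32.680 − 17.580 = 15.100
ΔCt(galactose medium) = 31.200 − 18.110 = 13.090
ΔΔCt = 13.090 − 15.100 = -2.010
Fold change = 2^(−(-2.010)) = 2^2.010 = 4.0278

4.028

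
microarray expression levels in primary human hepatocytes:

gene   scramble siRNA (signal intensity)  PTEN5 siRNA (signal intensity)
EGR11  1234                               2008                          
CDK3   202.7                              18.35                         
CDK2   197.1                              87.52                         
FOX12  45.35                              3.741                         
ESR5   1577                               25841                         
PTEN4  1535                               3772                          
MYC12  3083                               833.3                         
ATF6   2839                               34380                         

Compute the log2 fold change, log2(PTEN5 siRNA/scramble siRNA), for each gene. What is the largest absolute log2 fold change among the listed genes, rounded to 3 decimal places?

log2(2008/1234) = 0.702  (EGR11)
log2(18.35/202.7) = -3.465  (CDK3)
log2(87.52/197.1) = -1.171  (CDK2)
log2(3.741/45.35) = -3.600  (FOX12)
log2(25841/1577) = 4.034  (ESR5)
log2(3772/1535) = 1.297  (PTEN4)
log2(833.3/3083) = -1.887  (MYC12)
log2(34380/2839) = 3.598  (ATF6)
The largest magnitude belongs to ESR5.

4.034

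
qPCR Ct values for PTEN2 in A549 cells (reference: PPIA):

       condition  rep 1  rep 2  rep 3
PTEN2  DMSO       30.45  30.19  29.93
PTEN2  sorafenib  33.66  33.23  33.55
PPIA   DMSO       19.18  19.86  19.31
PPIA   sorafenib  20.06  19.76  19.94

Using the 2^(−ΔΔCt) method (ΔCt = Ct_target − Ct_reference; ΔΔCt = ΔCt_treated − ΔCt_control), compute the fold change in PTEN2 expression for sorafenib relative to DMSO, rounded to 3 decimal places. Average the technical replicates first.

0.142

Mean Ct: PTEN2 DMSO 30.190; PTEN2 sorafenib 33.480; PPIA DMSO 19.450; PPIA sorafenib 19.920
ΔCt(DMSO) = 30.190 − 19.450 = 10.740
ΔCt(sorafenib) = 33.480 − 19.920 = 13.560
ΔΔCt = 13.560 − 10.740 = 2.820
Fold change = 2^(−2.820) = 0.1416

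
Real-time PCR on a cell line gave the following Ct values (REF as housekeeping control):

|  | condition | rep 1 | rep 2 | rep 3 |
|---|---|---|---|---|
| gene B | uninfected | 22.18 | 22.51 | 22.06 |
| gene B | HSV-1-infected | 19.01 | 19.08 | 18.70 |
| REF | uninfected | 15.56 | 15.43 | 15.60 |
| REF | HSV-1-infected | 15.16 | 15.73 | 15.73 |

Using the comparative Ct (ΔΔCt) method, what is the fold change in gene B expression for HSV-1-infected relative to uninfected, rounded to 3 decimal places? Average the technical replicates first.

10.056

Mean Ct: gene B uninfected 22.250; gene B HSV-1-infected 18.930; REF uninfected 15.530; REF HSV-1-infected 15.540
ΔCt(uninfected) = 22.250 − 15.530 = 6.720
ΔCt(HSV-1-infected) = 18.930 − 15.540 = 3.390
ΔΔCt = 3.390 − 6.720 = -3.330
Fold change = 2^(−(-3.330)) = 2^3.330 = 10.0561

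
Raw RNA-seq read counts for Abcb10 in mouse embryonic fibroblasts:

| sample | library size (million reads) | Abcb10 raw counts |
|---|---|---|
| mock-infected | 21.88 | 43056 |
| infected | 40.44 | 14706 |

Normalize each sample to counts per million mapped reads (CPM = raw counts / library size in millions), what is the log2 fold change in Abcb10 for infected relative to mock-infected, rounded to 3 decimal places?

-2.436

CPM(mock-infected) = 43056 / 21.88 = 1967.8245
CPM(infected) = 14706 / 40.44 = 363.6499
Fold change = 363.6499 / 1967.8245 = 0.18480
log2(0.18480) = -2.4360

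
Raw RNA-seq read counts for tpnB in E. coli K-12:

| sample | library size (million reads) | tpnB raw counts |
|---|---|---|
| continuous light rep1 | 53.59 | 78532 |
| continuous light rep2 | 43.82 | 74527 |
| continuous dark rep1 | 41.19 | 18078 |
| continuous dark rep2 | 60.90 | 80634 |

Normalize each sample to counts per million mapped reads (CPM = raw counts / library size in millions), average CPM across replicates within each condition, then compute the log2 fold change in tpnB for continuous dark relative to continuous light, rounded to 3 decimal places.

CPM(continuous light rep1) = 78532 / 53.59 = 1465.4227
CPM(continuous light rep2) = 74527 / 43.82 = 1700.7531
CPM(continuous dark rep1) = 18078 / 41.19 = 438.8929
CPM(continuous dark rep2) = 80634 / 60.90 = 1324.0394
mean CPM(continuous light) = 1583.0879; mean CPM(continuous dark) = 881.4662
Fold change = 881.4662 / 1583.0879 = 0.55680
log2(0.55680) = -0.8448

-0.845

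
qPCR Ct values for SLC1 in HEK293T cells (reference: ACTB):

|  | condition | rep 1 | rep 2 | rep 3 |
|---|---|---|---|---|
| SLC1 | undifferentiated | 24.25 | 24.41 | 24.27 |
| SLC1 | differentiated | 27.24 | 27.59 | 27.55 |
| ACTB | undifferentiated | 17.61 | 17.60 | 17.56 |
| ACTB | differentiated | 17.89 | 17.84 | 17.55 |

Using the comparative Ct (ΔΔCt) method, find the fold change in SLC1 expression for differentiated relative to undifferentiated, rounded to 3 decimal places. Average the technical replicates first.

0.127

Mean Ct: SLC1 undifferentiated 24.310; SLC1 differentiated 27.460; ACTB undifferentiated 17.590; ACTB differentiated 17.760
ΔCt(undifferentiated) = 24.310 − 17.590 = 6.720
ΔCt(differentiated) = 27.460 − 17.760 = 9.700
ΔΔCt = 9.700 − 6.720 = 2.980
Fold change = 2^(−2.980) = 0.1267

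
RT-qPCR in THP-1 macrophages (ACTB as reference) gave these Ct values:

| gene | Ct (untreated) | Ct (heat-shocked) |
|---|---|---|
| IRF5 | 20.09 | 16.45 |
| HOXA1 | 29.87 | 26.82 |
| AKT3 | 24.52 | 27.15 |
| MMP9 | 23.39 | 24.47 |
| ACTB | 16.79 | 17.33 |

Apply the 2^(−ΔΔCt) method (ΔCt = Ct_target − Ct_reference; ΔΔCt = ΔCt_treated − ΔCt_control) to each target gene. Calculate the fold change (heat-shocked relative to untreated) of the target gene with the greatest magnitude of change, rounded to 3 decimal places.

IRF5: ΔΔCt = (16.45−17.33) − (20.09−16.79) = -0.88 − 3.30 = -4.18; fold change = 2^4.18 = 18.126
HOXA1: ΔΔCt = (26.82−17.33) − (29.87−16.79) = 9.49 − 13.08 = -3.59; fold change = 2^3.59 = 12.042
AKT3: ΔΔCt = (27.15−17.33) − (24.52−16.79) = 9.82 − 7.73 = 2.09; fold change = 2^-2.09 = 0.235
MMP9: ΔΔCt = (24.47−17.33) − (23.39−16.79) = 7.14 − 6.60 = 0.54; fold change = 2^-0.54 = 0.688
IRF5 has the largest |ΔΔCt| = 4.18.

18.126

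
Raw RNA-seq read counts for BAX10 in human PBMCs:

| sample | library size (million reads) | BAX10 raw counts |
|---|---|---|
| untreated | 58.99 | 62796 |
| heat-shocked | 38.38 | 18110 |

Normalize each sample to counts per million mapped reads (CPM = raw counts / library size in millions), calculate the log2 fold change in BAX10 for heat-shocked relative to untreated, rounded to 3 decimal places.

CPM(untreated) = 62796 / 58.99 = 1064.5194
CPM(heat-shocked) = 18110 / 38.38 = 471.8603
Fold change = 471.8603 / 1064.5194 = 0.44326
log2(0.44326) = -1.1738

-1.174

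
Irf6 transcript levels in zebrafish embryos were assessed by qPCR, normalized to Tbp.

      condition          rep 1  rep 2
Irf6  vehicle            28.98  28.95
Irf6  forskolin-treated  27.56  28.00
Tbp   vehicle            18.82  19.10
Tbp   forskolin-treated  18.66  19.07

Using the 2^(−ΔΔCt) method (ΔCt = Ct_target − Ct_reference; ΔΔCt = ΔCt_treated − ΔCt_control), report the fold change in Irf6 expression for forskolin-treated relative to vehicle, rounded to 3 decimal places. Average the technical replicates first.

2.129

Mean Ct: Irf6 vehicle 28.965; Irf6 forskolin-treated 27.780; Tbp vehicle 18.960; Tbp forskolin-treated 18.865
ΔCt(vehicle) = 28.965 − 18.960 = 10.005
ΔCt(forskolin-treated) = 27.780 − 18.865 = 8.915
ΔΔCt = 8.915 − 10.005 = -1.090
Fold change = 2^(−(-1.090)) = 2^1.090 = 2.1287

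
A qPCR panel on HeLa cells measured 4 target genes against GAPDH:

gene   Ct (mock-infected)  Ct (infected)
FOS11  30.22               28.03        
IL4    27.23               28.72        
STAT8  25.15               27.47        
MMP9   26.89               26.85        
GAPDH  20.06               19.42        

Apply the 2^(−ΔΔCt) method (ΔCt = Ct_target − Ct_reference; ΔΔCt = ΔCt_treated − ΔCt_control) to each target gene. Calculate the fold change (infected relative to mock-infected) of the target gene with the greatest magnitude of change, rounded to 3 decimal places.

0.129

FOS11: ΔΔCt = (28.03−19.42) − (30.22−20.06) = 8.61 − 10.16 = -1.55; fold change = 2^1.55 = 2.928
IL4: ΔΔCt = (28.72−19.42) − (27.23−20.06) = 9.30 − 7.17 = 2.13; fold change = 2^-2.13 = 0.228
STAT8: ΔΔCt = (27.47−19.42) − (25.15−20.06) = 8.05 − 5.09 = 2.96; fold change = 2^-2.96 = 0.129
MMP9: ΔΔCt = (26.85−19.42) − (26.89−20.06) = 7.43 − 6.83 = 0.60; fold change = 2^-0.60 = 0.660
STAT8 has the largest |ΔΔCt| = 2.96.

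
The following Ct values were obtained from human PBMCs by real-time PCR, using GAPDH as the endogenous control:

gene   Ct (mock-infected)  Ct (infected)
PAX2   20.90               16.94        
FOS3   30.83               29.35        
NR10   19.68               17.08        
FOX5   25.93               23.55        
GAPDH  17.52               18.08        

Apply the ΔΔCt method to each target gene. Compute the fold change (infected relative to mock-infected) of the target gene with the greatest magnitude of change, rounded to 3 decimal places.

PAX2: ΔΔCt = (16.94−18.08) − (20.90−17.52) = -1.14 − 3.38 = -4.52; fold change = 2^4.52 = 22.943
FOS3: ΔΔCt = (29.35−18.08) − (30.83−17.52) = 11.27 − 13.31 = -2.04; fold change = 2^2.04 = 4.112
NR10: ΔΔCt = (17.08−18.08) − (19.68−17.52) = -1.00 − 2.16 = -3.16; fold change = 2^3.16 = 8.938
FOX5: ΔΔCt = (23.55−18.08) − (25.93−17.52) = 5.47 − 8.41 = -2.94; fold change = 2^2.94 = 7.674
PAX2 has the largest |ΔΔCt| = 4.52.

22.943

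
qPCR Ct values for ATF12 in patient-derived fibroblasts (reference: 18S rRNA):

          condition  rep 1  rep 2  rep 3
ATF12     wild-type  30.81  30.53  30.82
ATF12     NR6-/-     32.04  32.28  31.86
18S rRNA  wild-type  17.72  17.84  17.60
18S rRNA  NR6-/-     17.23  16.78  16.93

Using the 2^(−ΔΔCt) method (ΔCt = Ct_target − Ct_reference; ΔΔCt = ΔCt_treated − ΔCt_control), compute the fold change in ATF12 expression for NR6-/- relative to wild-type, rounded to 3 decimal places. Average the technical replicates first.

0.237

Mean Ct: ATF12 wild-type 30.720; ATF12 NR6-/- 32.060; 18S rRNA wild-type 17.720; 18S rRNA NR6-/- 16.980
ΔCt(wild-type) = 30.720 − 17.720 = 13.000
ΔCt(NR6-/-) = 32.060 − 16.980 = 15.080
ΔΔCt = 15.080 − 13.000 = 2.080
Fold change = 2^(−2.080) = 0.2365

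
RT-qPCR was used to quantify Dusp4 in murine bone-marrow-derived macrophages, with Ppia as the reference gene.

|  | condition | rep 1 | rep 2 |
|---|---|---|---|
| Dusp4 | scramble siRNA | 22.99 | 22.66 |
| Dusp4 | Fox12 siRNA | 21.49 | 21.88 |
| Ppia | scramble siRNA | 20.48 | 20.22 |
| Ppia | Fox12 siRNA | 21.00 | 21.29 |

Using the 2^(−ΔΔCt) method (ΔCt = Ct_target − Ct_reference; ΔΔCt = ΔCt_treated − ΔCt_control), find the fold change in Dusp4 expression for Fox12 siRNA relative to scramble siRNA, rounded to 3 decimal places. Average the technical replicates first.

Mean Ct: Dusp4 scramble siRNA 22.825; Dusp4 Fox12 siRNA 21.685; Ppia scramble siRNA 20.350; Ppia Fox12 siRNA 21.145
ΔCt(scramble siRNA) = 22.825 − 20.350 = 2.475
ΔCt(Fox12 siRNA) = 21.685 − 21.145 = 0.540
ΔΔCt = 0.540 − 2.475 = -1.935
Fold change = 2^(−(-1.935)) = 2^1.935 = 3.8238

3.824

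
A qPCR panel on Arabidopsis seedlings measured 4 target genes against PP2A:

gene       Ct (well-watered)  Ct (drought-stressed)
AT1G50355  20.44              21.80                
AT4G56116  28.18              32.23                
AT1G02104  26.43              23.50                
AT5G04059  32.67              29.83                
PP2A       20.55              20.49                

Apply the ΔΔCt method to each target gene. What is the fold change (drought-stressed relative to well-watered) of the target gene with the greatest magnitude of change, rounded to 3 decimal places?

0.058

AT1G50355: ΔΔCt = (21.80−20.49) − (20.44−20.55) = 1.31 − (-0.11) = 1.42; fold change = 2^-1.42 = 0.374
AT4G56116: ΔΔCt = (32.23−20.49) − (28.18−20.55) = 11.74 − 7.63 = 4.11; fold change = 2^-4.11 = 0.058
AT1G02104: ΔΔCt = (23.50−20.49) − (26.43−20.55) = 3.01 − 5.88 = -2.87; fold change = 2^2.87 = 7.311
AT5G04059: ΔΔCt = (29.83−20.49) − (32.67−20.55) = 9.34 − 12.12 = -2.78; fold change = 2^2.78 = 6.869
AT4G56116 has the largest |ΔΔCt| = 4.11.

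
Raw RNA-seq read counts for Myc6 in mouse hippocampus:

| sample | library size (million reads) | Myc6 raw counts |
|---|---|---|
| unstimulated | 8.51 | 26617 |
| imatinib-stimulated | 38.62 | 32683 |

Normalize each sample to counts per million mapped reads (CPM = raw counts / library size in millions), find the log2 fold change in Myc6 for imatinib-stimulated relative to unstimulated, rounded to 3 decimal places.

-1.886

CPM(unstimulated) = 26617 / 8.51 = 3127.7321
CPM(imatinib-stimulated) = 32683 / 38.62 = 846.2714
Fold change = 846.2714 / 3127.7321 = 0.27057
log2(0.27057) = -1.8859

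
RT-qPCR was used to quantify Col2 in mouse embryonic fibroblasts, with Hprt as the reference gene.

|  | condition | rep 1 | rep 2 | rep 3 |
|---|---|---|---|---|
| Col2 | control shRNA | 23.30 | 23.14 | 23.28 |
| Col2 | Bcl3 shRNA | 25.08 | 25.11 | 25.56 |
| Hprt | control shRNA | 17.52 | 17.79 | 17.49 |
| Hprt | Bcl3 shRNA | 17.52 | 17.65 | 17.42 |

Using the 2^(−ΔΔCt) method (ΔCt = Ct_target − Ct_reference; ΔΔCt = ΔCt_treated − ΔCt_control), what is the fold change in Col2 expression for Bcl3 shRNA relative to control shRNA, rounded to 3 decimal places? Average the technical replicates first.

0.237

Mean Ct: Col2 control shRNA 23.240; Col2 Bcl3 shRNA 25.250; Hprt control shRNA 17.600; Hprt Bcl3 shRNA 17.530
ΔCt(control shRNA) = 23.240 − 17.600 = 5.640
ΔCt(Bcl3 shRNA) = 25.250 − 17.530 = 7.720
ΔΔCt = 7.720 − 5.640 = 2.080
Fold change = 2^(−2.080) = 0.2365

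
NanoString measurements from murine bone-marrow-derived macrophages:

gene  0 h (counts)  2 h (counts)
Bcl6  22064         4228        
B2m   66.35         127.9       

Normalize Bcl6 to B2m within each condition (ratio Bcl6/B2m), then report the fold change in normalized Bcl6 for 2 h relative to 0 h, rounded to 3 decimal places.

0.099

Bcl6/B2m (0 h) = 22064 / 66.35 = 332.54
Bcl6/B2m (2 h) = 4228 / 127.9 = 33.057
Fold change = 33.057 / 332.54 = 0.0994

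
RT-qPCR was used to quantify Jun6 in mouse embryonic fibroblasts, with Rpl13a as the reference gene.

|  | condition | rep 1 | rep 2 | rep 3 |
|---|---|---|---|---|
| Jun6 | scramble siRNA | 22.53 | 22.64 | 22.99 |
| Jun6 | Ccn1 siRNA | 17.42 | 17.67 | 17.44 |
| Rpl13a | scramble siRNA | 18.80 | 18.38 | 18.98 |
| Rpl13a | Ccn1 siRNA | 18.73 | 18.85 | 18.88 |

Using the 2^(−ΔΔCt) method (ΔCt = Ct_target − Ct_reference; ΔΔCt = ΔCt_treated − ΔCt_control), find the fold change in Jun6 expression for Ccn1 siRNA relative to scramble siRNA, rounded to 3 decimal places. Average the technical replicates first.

39.671

Mean Ct: Jun6 scramble siRNA 22.720; Jun6 Ccn1 siRNA 17.510; Rpl13a scramble siRNA 18.720; Rpl13a Ccn1 siRNA 18.820
ΔCt(scramble siRNA) = 22.720 − 18.720 = 4.000
ΔCt(Ccn1 siRNA) = 17.510 − 18.820 = -1.310
ΔΔCt = -1.310 − 4.000 = -5.310
Fold change = 2^(−(-5.310)) = 2^5.310 = 39.6706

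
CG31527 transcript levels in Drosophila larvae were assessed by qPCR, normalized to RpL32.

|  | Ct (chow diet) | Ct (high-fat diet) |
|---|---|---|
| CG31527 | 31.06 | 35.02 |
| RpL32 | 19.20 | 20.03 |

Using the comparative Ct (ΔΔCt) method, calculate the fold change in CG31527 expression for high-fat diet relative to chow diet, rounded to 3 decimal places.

ΔCt(chow diet) = 31.060 − 19.200 = 11.860
ΔCt(high-fat diet) = 35.020 − 20.030 = 14.990
ΔΔCt = 14.990 − 11.860 = 3.130
Fold change = 2^(−3.130) = 0.1142

0.114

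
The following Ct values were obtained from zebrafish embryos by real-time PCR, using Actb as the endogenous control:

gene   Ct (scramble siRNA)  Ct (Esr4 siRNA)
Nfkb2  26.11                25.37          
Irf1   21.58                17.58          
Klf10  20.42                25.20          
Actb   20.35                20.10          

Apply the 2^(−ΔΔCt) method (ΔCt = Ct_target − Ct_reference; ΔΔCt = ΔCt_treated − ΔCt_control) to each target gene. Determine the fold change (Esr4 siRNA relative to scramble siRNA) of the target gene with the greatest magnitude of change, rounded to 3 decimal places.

0.031

Nfkb2: ΔΔCt = (25.37−20.10) − (26.11−20.35) = 5.27 − 5.76 = -0.49; fold change = 2^0.49 = 1.404
Irf1: ΔΔCt = (17.58−20.10) − (21.58−20.35) = -2.52 − 1.23 = -3.75; fold change = 2^3.75 = 13.454
Klf10: ΔΔCt = (25.20−20.10) − (20.42−20.35) = 5.10 − 0.07 = 5.03; fold change = 2^-5.03 = 0.031
Klf10 has the largest |ΔΔCt| = 5.03.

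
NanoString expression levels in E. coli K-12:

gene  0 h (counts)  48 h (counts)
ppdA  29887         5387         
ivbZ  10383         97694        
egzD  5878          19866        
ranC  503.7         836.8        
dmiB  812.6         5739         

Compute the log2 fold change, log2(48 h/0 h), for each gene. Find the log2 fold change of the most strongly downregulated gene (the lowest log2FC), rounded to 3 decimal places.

-2.472

log2(5387/29887) = -2.472  (ppdA)
log2(97694/10383) = 3.234  (ivbZ)
log2(19866/5878) = 1.757  (egzD)
log2(836.8/503.7) = 0.732  (ranC)
log2(5739/812.6) = 2.820  (dmiB)
ppdA is most strongly downregulated.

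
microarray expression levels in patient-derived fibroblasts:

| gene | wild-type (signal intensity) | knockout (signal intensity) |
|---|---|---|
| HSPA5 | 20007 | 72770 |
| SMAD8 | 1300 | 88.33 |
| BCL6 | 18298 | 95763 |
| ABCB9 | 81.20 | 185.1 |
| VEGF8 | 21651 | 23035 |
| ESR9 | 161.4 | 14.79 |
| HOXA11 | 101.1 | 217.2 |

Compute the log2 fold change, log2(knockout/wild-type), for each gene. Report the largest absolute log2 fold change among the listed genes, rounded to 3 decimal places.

log2(72770/20007) = 1.863  (HSPA5)
log2(88.33/1300) = -3.879  (SMAD8)
log2(95763/18298) = 2.388  (BCL6)
log2(185.1/81.20) = 1.189  (ABCB9)
log2(23035/21651) = 0.089  (VEGF8)
log2(14.79/161.4) = -3.448  (ESR9)
log2(217.2/101.1) = 1.103  (HOXA11)
The largest magnitude belongs to SMAD8.

3.879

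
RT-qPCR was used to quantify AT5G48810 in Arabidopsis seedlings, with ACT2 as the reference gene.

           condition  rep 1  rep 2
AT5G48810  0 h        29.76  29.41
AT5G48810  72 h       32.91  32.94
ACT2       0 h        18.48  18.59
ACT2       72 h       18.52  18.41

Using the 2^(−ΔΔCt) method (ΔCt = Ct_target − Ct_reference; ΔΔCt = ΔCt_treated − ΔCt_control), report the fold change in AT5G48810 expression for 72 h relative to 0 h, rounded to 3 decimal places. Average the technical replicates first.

0.094

Mean Ct: AT5G48810 0 h 29.585; AT5G48810 72 h 32.925; ACT2 0 h 18.535; ACT2 72 h 18.465
ΔCt(0 h) = 29.585 − 18.535 = 11.050
ΔCt(72 h) = 32.925 − 18.465 = 14.460
ΔΔCt = 14.460 − 11.050 = 3.410
Fold change = 2^(−3.410) = 0.0941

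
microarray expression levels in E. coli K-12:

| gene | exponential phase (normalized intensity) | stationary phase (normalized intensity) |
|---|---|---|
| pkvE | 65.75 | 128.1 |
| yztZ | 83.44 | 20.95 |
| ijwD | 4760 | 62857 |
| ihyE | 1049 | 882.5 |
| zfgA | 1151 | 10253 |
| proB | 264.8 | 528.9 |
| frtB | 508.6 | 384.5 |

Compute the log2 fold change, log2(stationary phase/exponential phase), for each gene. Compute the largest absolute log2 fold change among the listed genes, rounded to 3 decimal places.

log2(128.1/65.75) = 0.962  (pkvE)
log2(20.95/83.44) = -1.994  (yztZ)
log2(62857/4760) = 3.723  (ijwD)
log2(882.5/1049) = -0.249  (ihyE)
log2(10253/1151) = 3.155  (zfgA)
log2(528.9/264.8) = 0.998  (proB)
log2(384.5/508.6) = -0.404  (frtB)
The largest magnitude belongs to ijwD.

3.723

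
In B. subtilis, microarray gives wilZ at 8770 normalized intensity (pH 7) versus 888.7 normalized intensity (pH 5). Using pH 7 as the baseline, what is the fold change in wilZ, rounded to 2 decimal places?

Fold change = 888.7 / 8770 = 0.101
wilZ is downregulated.

0.10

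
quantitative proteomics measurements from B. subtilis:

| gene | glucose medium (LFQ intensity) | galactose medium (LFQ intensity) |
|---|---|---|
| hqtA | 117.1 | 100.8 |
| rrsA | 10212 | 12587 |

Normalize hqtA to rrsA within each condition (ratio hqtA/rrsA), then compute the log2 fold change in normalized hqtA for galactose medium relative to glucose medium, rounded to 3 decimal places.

-0.518

hqtA/rrsA (glucose medium) = 117.1 / 10212 = 0.011467
hqtA/rrsA (galactose medium) = 100.8 / 12587 = 0.0080083
Fold change = 0.0080083 / 0.011467 = 0.6984
log2(0.6984) = -0.5179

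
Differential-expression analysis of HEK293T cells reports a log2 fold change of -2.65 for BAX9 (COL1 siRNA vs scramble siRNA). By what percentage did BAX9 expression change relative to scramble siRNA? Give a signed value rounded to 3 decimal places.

-84.068%

Fold change = 2^(-2.65) = 0.1593
Percent change = (FC − 1) × 100% = (0.1593 − 1) × 100 = -84.068%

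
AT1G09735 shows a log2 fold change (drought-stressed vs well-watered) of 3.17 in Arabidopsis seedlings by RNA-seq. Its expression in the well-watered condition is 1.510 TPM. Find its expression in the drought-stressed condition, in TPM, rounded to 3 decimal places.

13.591

Fold change = 2^(3.17) = 9.0005
drought-stressed expression = 1.510 × 9.0005 = 13.591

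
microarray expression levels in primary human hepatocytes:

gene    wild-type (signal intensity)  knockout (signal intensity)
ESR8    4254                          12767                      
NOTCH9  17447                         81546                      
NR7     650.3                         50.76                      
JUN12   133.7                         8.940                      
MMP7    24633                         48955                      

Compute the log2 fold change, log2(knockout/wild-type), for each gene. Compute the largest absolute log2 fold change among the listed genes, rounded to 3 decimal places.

3.903

log2(12767/4254) = 1.586  (ESR8)
log2(81546/17447) = 2.225  (NOTCH9)
log2(50.76/650.3) = -3.679  (NR7)
log2(8.940/133.7) = -3.903  (JUN12)
log2(48955/24633) = 0.991  (MMP7)
The largest magnitude belongs to JUN12.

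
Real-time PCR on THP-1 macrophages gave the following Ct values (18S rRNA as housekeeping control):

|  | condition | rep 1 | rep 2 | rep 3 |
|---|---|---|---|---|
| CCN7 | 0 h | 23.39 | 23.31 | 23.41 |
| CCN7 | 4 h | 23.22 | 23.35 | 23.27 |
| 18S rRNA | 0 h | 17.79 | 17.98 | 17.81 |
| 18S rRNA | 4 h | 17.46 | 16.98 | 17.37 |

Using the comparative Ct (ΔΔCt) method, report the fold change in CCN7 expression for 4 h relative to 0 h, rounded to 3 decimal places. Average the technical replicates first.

Mean Ct: CCN7 0 h 23.370; CCN7 4 h 23.280; 18S rRNA 0 h 17.860; 18S rRNA 4 h 17.270
ΔCt(0 h) = 23.370 − 17.860 = 5.510
ΔCt(4 h) = 23.280 − 17.270 = 6.010
ΔΔCt = 6.010 − 5.510 = 0.500
Fold change = 2^(−0.500) = 0.7071

0.707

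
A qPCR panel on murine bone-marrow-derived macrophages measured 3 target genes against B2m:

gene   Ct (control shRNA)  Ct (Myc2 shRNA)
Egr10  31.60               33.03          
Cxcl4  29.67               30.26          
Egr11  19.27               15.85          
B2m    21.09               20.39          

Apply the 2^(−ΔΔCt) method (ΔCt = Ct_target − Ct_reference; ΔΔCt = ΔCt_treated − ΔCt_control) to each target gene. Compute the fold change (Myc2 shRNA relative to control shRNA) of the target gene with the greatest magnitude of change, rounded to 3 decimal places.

6.589

Egr10: ΔΔCt = (33.03−20.39) − (31.60−21.09) = 12.64 − 10.51 = 2.13; fold change = 2^-2.13 = 0.228
Cxcl4: ΔΔCt = (30.26−20.39) − (29.67−21.09) = 9.87 − 8.58 = 1.29; fold change = 2^-1.29 = 0.409
Egr11: ΔΔCt = (15.85−20.39) − (19.27−21.09) = -4.54 − (-1.82) = -2.72; fold change = 2^2.72 = 6.589
Egr11 has the largest |ΔΔCt| = 2.72.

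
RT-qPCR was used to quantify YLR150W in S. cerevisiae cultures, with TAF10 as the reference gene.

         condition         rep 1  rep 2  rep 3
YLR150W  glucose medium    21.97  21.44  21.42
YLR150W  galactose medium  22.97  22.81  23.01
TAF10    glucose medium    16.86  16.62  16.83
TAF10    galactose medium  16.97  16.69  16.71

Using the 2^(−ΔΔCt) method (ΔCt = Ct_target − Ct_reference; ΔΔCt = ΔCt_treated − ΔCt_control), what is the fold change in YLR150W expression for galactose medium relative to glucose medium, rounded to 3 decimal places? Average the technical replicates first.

Mean Ct: YLR150W glucose medium 21.610; YLR150W galactose medium 22.930; TAF10 glucose medium 16.770; TAF10 galactose medium 16.790
ΔCt(glucose medium) = 21.610 − 16.770 = 4.840
ΔCt(galactose medium) = 22.930 − 16.790 = 6.140
ΔΔCt = 6.140 − 4.840 = 1.300
Fold change = 2^(−1.300) = 0.4061

0.406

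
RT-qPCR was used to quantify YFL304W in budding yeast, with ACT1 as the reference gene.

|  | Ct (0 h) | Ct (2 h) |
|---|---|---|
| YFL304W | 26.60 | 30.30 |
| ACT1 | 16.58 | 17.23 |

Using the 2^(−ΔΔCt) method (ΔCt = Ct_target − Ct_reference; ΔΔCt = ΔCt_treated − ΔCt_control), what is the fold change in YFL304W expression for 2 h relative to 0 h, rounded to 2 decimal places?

0.12

ΔCt(0 h) = 26.600 − 16.580 = 10.020
ΔCt(2 h) = 30.300 − 17.230 = 13.070
ΔΔCt = 13.070 − 10.020 = 3.050
Fold change = 2^(−3.050) = 0.121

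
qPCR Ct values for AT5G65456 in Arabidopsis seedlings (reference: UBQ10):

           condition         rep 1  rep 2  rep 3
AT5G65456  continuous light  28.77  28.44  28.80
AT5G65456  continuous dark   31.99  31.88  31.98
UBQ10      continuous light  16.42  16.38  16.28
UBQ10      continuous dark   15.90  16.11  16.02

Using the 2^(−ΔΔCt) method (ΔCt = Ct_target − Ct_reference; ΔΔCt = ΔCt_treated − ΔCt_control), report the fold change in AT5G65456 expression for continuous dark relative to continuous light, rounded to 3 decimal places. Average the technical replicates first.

0.081

Mean Ct: AT5G65456 continuous light 28.670; AT5G65456 continuous dark 31.950; UBQ10 continuous light 16.360; UBQ10 continuous dark 16.010
ΔCt(continuous light) = 28.670 − 16.360 = 12.310
ΔCt(continuous dark) = 31.950 − 16.010 = 15.940
ΔΔCt = 15.940 − 12.310 = 3.630
Fold change = 2^(−3.630) = 0.0808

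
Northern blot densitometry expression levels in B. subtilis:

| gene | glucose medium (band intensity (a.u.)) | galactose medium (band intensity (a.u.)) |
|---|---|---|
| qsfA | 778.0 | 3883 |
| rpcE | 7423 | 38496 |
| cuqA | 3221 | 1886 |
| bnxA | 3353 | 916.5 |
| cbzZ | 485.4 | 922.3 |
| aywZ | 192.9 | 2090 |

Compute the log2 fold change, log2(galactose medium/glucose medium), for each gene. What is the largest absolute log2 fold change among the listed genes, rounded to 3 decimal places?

3.438

log2(3883/778.0) = 2.319  (qsfA)
log2(38496/7423) = 2.375  (rpcE)
log2(1886/3221) = -0.772  (cuqA)
log2(916.5/3353) = -1.871  (bnxA)
log2(922.3/485.4) = 0.926  (cbzZ)
log2(2090/192.9) = 3.438  (aywZ)
The largest magnitude belongs to aywZ.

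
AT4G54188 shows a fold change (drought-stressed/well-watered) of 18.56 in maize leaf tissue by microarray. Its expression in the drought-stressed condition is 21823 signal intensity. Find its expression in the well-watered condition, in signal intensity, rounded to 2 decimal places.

well-watered expression = 21823 / 18.56 = 1175.81

1175.81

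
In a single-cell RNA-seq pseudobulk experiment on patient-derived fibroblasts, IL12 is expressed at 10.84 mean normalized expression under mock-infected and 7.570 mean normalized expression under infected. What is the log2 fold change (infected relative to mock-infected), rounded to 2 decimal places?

Fold change = 7.570 / 10.84 = 0.6983
log2(0.6983) = -0.518

-0.52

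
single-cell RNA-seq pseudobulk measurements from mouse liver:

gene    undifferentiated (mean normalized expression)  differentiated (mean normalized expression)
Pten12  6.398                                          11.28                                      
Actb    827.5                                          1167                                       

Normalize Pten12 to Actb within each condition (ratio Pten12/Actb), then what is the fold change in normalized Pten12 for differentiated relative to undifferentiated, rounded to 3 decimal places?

1.250

Pten12/Actb (undifferentiated) = 6.398 / 827.5 = 0.0077317
Pten12/Actb (differentiated) = 11.28 / 1167 = 0.0096658
Fold change = 0.0096658 / 0.0077317 = 1.2501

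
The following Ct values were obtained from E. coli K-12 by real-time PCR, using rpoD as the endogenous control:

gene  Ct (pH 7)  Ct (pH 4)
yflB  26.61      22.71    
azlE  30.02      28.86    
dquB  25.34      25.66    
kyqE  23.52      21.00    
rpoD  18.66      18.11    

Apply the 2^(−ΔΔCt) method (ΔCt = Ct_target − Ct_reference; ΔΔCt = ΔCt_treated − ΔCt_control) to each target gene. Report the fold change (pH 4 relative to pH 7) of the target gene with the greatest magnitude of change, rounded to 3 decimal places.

yflB: ΔΔCt = (22.71−18.11) − (26.61−18.66) = 4.60 − 7.95 = -3.35; fold change = 2^3.35 = 10.196
azlE: ΔΔCt = (28.86−18.11) − (30.02−18.66) = 10.75 − 11.36 = -0.61; fold change = 2^0.61 = 1.526
dquB: ΔΔCt = (25.66−18.11) − (25.34−18.66) = 7.55 − 6.68 = 0.87; fold change = 2^-0.87 = 0.547
kyqE: ΔΔCt = (21.00−18.11) − (23.52−18.66) = 2.89 − 4.86 = -1.97; fold change = 2^1.97 = 3.918
yflB has the largest |ΔΔCt| = 3.35.

10.196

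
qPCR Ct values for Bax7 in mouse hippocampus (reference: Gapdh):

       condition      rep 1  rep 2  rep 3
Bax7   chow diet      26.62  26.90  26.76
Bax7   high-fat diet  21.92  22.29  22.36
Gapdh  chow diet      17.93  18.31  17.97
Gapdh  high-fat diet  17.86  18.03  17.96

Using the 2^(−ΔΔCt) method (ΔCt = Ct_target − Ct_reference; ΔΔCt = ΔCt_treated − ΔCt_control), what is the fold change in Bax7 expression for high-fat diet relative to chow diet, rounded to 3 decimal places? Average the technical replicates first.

21.857

Mean Ct: Bax7 chow diet 26.760; Bax7 high-fat diet 22.190; Gapdh chow diet 18.070; Gapdh high-fat diet 17.950
ΔCt(chow diet) = 26.760 − 18.070 = 8.690
ΔCt(high-fat diet) = 22.190 − 17.950 = 4.240
ΔΔCt = 4.240 − 8.690 = -4.450
Fold change = 2^(−(-4.450)) = 2^4.450 = 21.8566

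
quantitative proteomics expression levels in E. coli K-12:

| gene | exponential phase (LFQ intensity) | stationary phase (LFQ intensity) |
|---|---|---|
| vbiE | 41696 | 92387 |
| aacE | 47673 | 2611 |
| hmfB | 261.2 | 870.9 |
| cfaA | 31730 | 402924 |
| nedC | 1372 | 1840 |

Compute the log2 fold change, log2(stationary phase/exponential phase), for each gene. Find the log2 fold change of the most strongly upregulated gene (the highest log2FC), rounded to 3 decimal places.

log2(92387/41696) = 1.148  (vbiE)
log2(2611/47673) = -4.190  (aacE)
log2(870.9/261.2) = 1.737  (hmfB)
log2(402924/31730) = 3.667  (cfaA)
log2(1840/1372) = 0.423  (nedC)
cfaA is most strongly upregulated.

3.667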